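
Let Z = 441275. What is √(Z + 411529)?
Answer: 6*√23689 ≈ 923.47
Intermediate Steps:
√(Z + 411529) = √(441275 + 411529) = √852804 = 6*√23689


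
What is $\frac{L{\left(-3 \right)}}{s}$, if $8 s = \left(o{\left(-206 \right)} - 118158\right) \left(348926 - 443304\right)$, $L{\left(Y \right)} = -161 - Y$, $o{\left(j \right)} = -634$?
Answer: $- \frac{79}{700709461} \approx -1.1274 \cdot 10^{-7}$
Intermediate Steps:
$s = 1401418922$ ($s = \frac{\left(-634 - 118158\right) \left(348926 - 443304\right)}{8} = \frac{\left(-634 - 118158\right) \left(-94378\right)}{8} = \frac{\left(-118792\right) \left(-94378\right)}{8} = \frac{1}{8} \cdot 11211351376 = 1401418922$)
$\frac{L{\left(-3 \right)}}{s} = \frac{-161 - -3}{1401418922} = \left(-161 + 3\right) \frac{1}{1401418922} = \left(-158\right) \frac{1}{1401418922} = - \frac{79}{700709461}$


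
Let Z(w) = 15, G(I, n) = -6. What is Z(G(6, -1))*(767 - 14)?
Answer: 11295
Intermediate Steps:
Z(G(6, -1))*(767 - 14) = 15*(767 - 14) = 15*753 = 11295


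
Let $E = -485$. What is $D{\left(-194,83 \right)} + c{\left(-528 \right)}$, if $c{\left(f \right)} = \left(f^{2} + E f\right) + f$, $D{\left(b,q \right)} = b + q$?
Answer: $534225$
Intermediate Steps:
$c{\left(f \right)} = f^{2} - 484 f$ ($c{\left(f \right)} = \left(f^{2} - 485 f\right) + f = f^{2} - 484 f$)
$D{\left(-194,83 \right)} + c{\left(-528 \right)} = \left(-194 + 83\right) - 528 \left(-484 - 528\right) = -111 - -534336 = -111 + 534336 = 534225$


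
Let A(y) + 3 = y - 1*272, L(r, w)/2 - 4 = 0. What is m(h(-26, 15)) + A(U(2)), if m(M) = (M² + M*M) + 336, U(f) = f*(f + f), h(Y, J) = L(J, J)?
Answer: 197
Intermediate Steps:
L(r, w) = 8 (L(r, w) = 8 + 2*0 = 8 + 0 = 8)
h(Y, J) = 8
U(f) = 2*f² (U(f) = f*(2*f) = 2*f²)
A(y) = -275 + y (A(y) = -3 + (y - 1*272) = -3 + (y - 272) = -3 + (-272 + y) = -275 + y)
m(M) = 336 + 2*M² (m(M) = (M² + M²) + 336 = 2*M² + 336 = 336 + 2*M²)
m(h(-26, 15)) + A(U(2)) = (336 + 2*8²) + (-275 + 2*2²) = (336 + 2*64) + (-275 + 2*4) = (336 + 128) + (-275 + 8) = 464 - 267 = 197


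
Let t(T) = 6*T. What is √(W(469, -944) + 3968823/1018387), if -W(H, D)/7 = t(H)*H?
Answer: I*√9581212804157873877/1018387 ≈ 3039.5*I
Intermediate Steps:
W(H, D) = -42*H² (W(H, D) = -7*6*H*H = -42*H²)
√(W(469, -944) + 3968823/1018387) = √(-42*469² + 3968823/1018387) = √(-42*219961 + 3968823*(1/1018387)) = √(-9238362 + 3968823/1018387) = √(-9408223793271/1018387) = I*√9581212804157873877/1018387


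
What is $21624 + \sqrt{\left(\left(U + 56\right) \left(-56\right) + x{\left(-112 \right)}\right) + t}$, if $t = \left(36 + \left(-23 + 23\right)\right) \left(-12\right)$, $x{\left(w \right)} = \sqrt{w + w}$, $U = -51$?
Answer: $21624 + 2 \sqrt{-178 + i \sqrt{14}} \approx 21624.0 + 26.685 i$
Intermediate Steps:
$x{\left(w \right)} = \sqrt{2} \sqrt{w}$ ($x{\left(w \right)} = \sqrt{2 w} = \sqrt{2} \sqrt{w}$)
$t = -432$ ($t = \left(36 + 0\right) \left(-12\right) = 36 \left(-12\right) = -432$)
$21624 + \sqrt{\left(\left(U + 56\right) \left(-56\right) + x{\left(-112 \right)}\right) + t} = 21624 + \sqrt{\left(\left(-51 + 56\right) \left(-56\right) + \sqrt{2} \sqrt{-112}\right) - 432} = 21624 + \sqrt{\left(5 \left(-56\right) + \sqrt{2} \cdot 4 i \sqrt{7}\right) - 432} = 21624 + \sqrt{\left(-280 + 4 i \sqrt{14}\right) - 432} = 21624 + \sqrt{-712 + 4 i \sqrt{14}}$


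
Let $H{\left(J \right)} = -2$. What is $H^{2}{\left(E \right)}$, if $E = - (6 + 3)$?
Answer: $4$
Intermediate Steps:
$E = -9$ ($E = \left(-1\right) 9 = -9$)
$H^{2}{\left(E \right)} = \left(-2\right)^{2} = 4$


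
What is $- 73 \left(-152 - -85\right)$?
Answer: $4891$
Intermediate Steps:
$- 73 \left(-152 - -85\right) = - 73 \left(-152 + 85\right) = \left(-73\right) \left(-67\right) = 4891$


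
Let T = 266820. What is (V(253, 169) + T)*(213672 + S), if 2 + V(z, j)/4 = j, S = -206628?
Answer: 1884185472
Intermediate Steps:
V(z, j) = -8 + 4*j
(V(253, 169) + T)*(213672 + S) = ((-8 + 4*169) + 266820)*(213672 - 206628) = ((-8 + 676) + 266820)*7044 = (668 + 266820)*7044 = 267488*7044 = 1884185472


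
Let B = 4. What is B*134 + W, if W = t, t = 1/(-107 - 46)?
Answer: 82007/153 ≈ 535.99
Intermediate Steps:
t = -1/153 (t = 1/(-153) = -1/153 ≈ -0.0065359)
W = -1/153 ≈ -0.0065359
B*134 + W = 4*134 - 1/153 = 536 - 1/153 = 82007/153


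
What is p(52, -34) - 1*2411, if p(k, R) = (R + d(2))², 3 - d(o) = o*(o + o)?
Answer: -890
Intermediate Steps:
d(o) = 3 - 2*o² (d(o) = 3 - o*(o + o) = 3 - o*2*o = 3 - 2*o²)
p(k, R) = (-5 + R)² (p(k, R) = (R + (3 - 2*2²))² = (R + (3 - 2*4))² = (R + (3 - 8))² = (R - 5)² = (-5 + R)²)
p(52, -34) - 1*2411 = (-5 - 34)² - 1*2411 = (-39)² - 2411 = 1521 - 2411 = -890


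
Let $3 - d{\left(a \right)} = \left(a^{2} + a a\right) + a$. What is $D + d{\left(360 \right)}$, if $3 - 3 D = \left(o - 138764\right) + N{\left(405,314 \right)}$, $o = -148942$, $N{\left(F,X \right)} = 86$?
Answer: $- \frac{491048}{3} \approx -1.6368 \cdot 10^{5}$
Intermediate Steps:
$d{\left(a \right)} = 3 - a - 2 a^{2}$ ($d{\left(a \right)} = 3 - \left(\left(a^{2} + a a\right) + a\right) = 3 - \left(\left(a^{2} + a^{2}\right) + a\right) = 3 - \left(2 a^{2} + a\right) = 3 - \left(a + 2 a^{2}\right) = 3 - a - 2 a^{2}$)
$D = \frac{287623}{3}$ ($D = 1 - \frac{\left(-148942 - 138764\right) + 86}{3} = 1 - \frac{-287706 + 86}{3} = 1 - - \frac{287620}{3} = 1 + \frac{287620}{3} = \frac{287623}{3} \approx 95874.0$)
$D + d{\left(360 \right)} = \frac{287623}{3} - \left(357 + 259200\right) = \frac{287623}{3} - 259557 = - \frac{491048}{3}$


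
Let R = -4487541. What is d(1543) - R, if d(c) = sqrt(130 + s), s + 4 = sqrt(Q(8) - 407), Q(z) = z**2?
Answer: 4487541 + sqrt(126 + 7*I*sqrt(7)) ≈ 4.4876e+6 + 0.82275*I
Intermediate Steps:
s = -4 + 7*I*sqrt(7) (s = -4 + sqrt(8**2 - 407) = -4 + sqrt(64 - 407) = -4 + sqrt(-343) = -4 + 7*I*sqrt(7) ≈ -4.0 + 18.52*I)
d(c) = sqrt(126 + 7*I*sqrt(7)) (d(c) = sqrt(130 + (-4 + 7*I*sqrt(7))) = sqrt(126 + 7*I*sqrt(7)))
d(1543) - R = sqrt(126 + 7*I*sqrt(7)) - 1*(-4487541) = sqrt(126 + 7*I*sqrt(7)) + 4487541 = 4487541 + sqrt(126 + 7*I*sqrt(7))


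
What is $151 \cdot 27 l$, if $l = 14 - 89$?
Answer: $-305775$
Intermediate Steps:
$l = -75$
$151 \cdot 27 l = 151 \cdot 27 \left(-75\right) = 4077 \left(-75\right) = -305775$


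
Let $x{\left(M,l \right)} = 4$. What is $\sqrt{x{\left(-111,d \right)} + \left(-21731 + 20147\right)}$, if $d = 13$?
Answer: $2 i \sqrt{395} \approx 39.749 i$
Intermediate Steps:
$\sqrt{x{\left(-111,d \right)} + \left(-21731 + 20147\right)} = \sqrt{4 + \left(-21731 + 20147\right)} = \sqrt{4 - 1584} = \sqrt{-1580} = 2 i \sqrt{395}$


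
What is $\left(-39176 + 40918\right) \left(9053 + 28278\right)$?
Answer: $65030602$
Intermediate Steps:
$\left(-39176 + 40918\right) \left(9053 + 28278\right) = 1742 \cdot 37331 = 65030602$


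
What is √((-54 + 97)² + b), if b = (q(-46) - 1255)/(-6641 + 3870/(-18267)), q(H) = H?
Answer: 10*√30239147177239934/40438339 ≈ 43.002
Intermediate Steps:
b = 7921789/40438339 (b = (-46 - 1255)/(-6641 + 3870/(-18267)) = -1301/(-6641 + 3870*(-1/18267)) = -1301/(-6641 - 1290/6089) = -1301/(-40438339/6089) = -1301*(-6089/40438339) = 7921789/40438339 ≈ 0.19590)
√((-54 + 97)² + b) = √((-54 + 97)² + 7921789/40438339) = √(43² + 7921789/40438339) = √(1849 + 7921789/40438339) = √(74778410600/40438339) = 10*√30239147177239934/40438339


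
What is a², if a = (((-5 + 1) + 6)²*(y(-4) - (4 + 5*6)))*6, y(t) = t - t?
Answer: 665856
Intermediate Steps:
y(t) = 0
a = -816 (a = (((-5 + 1) + 6)²*(0 - (4 + 5*6)))*6 = ((-4 + 6)²*(0 - (4 + 30)))*6 = (2²*(0 - 1*34))*6 = (4*(0 - 34))*6 = (4*(-34))*6 = -136*6 = -816)
a² = (-816)² = 665856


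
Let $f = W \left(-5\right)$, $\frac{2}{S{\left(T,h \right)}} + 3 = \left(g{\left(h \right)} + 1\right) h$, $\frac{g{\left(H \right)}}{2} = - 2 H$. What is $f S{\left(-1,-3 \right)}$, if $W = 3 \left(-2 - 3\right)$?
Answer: $- \frac{25}{7} \approx -3.5714$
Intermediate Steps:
$g{\left(H \right)} = - 4 H$ ($g{\left(H \right)} = 2 \left(- 2 H\right) = - 4 H$)
$W = -15$ ($W = 3 \left(-5\right) = -15$)
$S{\left(T,h \right)} = \frac{2}{-3 + h \left(1 - 4 h\right)}$ ($S{\left(T,h \right)} = \frac{2}{-3 + \left(- 4 h + 1\right) h} = \frac{2}{-3 + \left(1 - 4 h\right) h} = \frac{2}{-3 + h \left(1 - 4 h\right)}$)
$f = 75$ ($f = \left(-15\right) \left(-5\right) = 75$)
$f S{\left(-1,-3 \right)} = 75 \frac{2}{-3 - 3 - 4 \left(-3\right)^{2}} = 75 \frac{2}{-3 - 3 - 36} = 75 \frac{2}{-42} = 75 \cdot 2 \left(- \frac{1}{42}\right) = 75 \left(- \frac{1}{21}\right) = - \frac{25}{7}$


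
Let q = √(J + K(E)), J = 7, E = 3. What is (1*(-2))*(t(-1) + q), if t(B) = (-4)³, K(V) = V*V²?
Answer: 128 - 2*√34 ≈ 116.34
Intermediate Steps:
K(V) = V³
q = √34 (q = √(7 + 3³) = √(7 + 27) = √34 ≈ 5.8309)
t(B) = -64
(1*(-2))*(t(-1) + q) = (1*(-2))*(-64 + √34) = -2*(-64 + √34) = 128 - 2*√34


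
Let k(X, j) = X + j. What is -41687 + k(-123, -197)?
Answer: -42007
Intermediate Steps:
-41687 + k(-123, -197) = -41687 + (-123 - 197) = -41687 - 320 = -42007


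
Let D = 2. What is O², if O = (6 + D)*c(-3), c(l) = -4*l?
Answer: 9216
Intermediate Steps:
O = 96 (O = (6 + 2)*(-4*(-3)) = 8*12 = 96)
O² = 96² = 9216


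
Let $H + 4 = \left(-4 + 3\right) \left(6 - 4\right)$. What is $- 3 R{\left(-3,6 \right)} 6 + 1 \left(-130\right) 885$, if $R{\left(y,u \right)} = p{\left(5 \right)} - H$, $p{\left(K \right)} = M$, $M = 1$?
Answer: $-115176$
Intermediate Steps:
$p{\left(K \right)} = 1$
$H = -6$ ($H = -4 + \left(-4 + 3\right) \left(6 - 4\right) = -4 - 2 = -6$)
$R{\left(y,u \right)} = 7$ ($R{\left(y,u \right)} = 1 - -6 = 1 + 6 = 7$)
$- 3 R{\left(-3,6 \right)} 6 + 1 \left(-130\right) 885 = \left(-3\right) 7 \cdot 6 + 1 \left(-130\right) 885 = \left(-21\right) 6 - 115050 = -126 - 115050 = -115176$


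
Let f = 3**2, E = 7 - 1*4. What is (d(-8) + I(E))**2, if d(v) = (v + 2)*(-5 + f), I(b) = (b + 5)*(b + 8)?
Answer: 4096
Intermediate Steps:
E = 3 (E = 7 - 4 = 3)
I(b) = (5 + b)*(8 + b)
f = 9
d(v) = 8 + 4*v (d(v) = (v + 2)*(-5 + 9) = (2 + v)*4 = 8 + 4*v)
(d(-8) + I(E))**2 = ((8 + 4*(-8)) + (40 + 3**2 + 13*3))**2 = ((8 - 32) + (40 + 9 + 39))**2 = (-24 + 88)**2 = 64**2 = 4096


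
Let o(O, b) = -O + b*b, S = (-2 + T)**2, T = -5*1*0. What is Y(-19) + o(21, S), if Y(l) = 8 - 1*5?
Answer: -2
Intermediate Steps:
T = 0 (T = -5*0 = 0)
Y(l) = 3 (Y(l) = 8 - 5 = 3)
S = 4 (S = (-2 + 0)**2 = (-2)**2 = 4)
o(O, b) = b**2 - O (o(O, b) = -O + b**2 = b**2 - O)
Y(-19) + o(21, S) = 3 + (4**2 - 1*21) = 3 + (16 - 21) = 3 - 5 = -2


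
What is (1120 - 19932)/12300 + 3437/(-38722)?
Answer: -192678341/119070150 ≈ -1.6182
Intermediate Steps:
(1120 - 19932)/12300 + 3437/(-38722) = -18812*1/12300 + 3437*(-1/38722) = -4703/3075 - 3437/38722 = -192678341/119070150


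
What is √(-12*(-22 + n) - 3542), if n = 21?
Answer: I*√3530 ≈ 59.414*I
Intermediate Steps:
√(-12*(-22 + n) - 3542) = √(-12*(-22 + 21) - 3542) = √(-12*(-1) - 3542) = √(12 - 3542) = √(-3530) = I*√3530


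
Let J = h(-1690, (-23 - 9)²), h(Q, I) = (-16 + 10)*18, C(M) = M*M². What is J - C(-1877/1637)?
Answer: -467159526991/4386781853 ≈ -106.49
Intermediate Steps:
C(M) = M³
h(Q, I) = -108 (h(Q, I) = -6*18 = -108)
J = -108
J - C(-1877/1637) = -108 - (-1877/1637)³ = -108 - 1*(-6612913133/4386781853) = -108 + 6612913133/4386781853 = -467159526991/4386781853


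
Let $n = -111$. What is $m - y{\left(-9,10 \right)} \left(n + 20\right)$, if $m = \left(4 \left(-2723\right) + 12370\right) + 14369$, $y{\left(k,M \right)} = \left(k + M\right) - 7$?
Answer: $15301$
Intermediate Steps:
$y{\left(k,M \right)} = -7 + M + k$ ($y{\left(k,M \right)} = \left(M + k\right) - 7 = -7 + M + k$)
$m = 15847$ ($m = \left(-10892 + 12370\right) + 14369 = 1478 + 14369 = 15847$)
$m - y{\left(-9,10 \right)} \left(n + 20\right) = 15847 - \left(-7 + 10 - 9\right) \left(-111 + 20\right) = 15847 - \left(-6\right) \left(-91\right) = 15847 - 546 = 15301$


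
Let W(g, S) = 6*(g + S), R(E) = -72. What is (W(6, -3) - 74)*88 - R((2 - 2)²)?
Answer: -4856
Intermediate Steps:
W(g, S) = 6*S + 6*g (W(g, S) = 6*(S + g) = 6*S + 6*g)
(W(6, -3) - 74)*88 - R((2 - 2)²) = ((6*(-3) + 6*6) - 74)*88 - 1*(-72) = ((-18 + 36) - 74)*88 + 72 = (18 - 74)*88 + 72 = -56*88 + 72 = -4928 + 72 = -4856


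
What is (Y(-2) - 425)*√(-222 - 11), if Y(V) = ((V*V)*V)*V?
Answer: -409*I*√233 ≈ -6243.1*I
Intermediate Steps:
Y(V) = V⁴ (Y(V) = (V²*V)*V = V³*V = V⁴)
(Y(-2) - 425)*√(-222 - 11) = ((-2)⁴ - 425)*√(-222 - 11) = (16 - 425)*√(-233) = -409*I*√233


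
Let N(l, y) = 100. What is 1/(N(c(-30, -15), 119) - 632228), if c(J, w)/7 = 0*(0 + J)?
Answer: -1/632128 ≈ -1.5820e-6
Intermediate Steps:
c(J, w) = 0 (c(J, w) = 7*(0*(0 + J)) = 7*(0*J) = 7*0 = 0)
1/(N(c(-30, -15), 119) - 632228) = 1/(100 - 632228) = 1/(-632128) = -1/632128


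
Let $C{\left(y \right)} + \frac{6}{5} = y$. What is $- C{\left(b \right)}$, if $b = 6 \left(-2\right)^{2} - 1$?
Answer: $- \frac{109}{5} \approx -21.8$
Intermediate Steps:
$b = 23$ ($b = 6 \cdot 4 - 1 = 24 - 1 = 23$)
$C{\left(y \right)} = - \frac{6}{5} + y$
$- C{\left(b \right)} = - (- \frac{6}{5} + 23) = \left(-1\right) \frac{109}{5} = - \frac{109}{5}$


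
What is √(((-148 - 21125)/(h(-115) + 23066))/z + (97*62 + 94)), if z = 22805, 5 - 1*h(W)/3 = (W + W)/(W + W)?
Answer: 3*√187980589525103747570/526293790 ≈ 78.154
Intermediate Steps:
h(W) = 12 (h(W) = 15 - 3*(W + W)/(W + W) = 15 - 3*2*W/(2*W) = 15 - 3*2*W*1/(2*W) = 15 - 3*1 = 15 - 3 = 12)
√(((-148 - 21125)/(h(-115) + 23066))/z + (97*62 + 94)) = √(((-148 - 21125)/(12 + 23066))/22805 + (97*62 + 94)) = √(-21273/23078*(1/22805) + (6014 + 94)) = √(-21273*1/23078*(1/22805) + 6108) = √(-21273/23078*1/22805 + 6108) = √(-21273/526293790 + 6108) = √(3214602448047/526293790) = 3*√187980589525103747570/526293790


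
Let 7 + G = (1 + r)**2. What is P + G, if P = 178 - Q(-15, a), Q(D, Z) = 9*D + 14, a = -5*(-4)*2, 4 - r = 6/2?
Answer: 296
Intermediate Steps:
r = 1 (r = 4 - 6/2 = 4 - 1*3 = 4 - 3 = 1)
a = 40 (a = 20*2 = 40)
G = -3 (G = -7 + (1 + 1)**2 = -7 + 2**2 = -7 + 4 = -3)
Q(D, Z) = 14 + 9*D
P = 299 (P = 178 - (14 + 9*(-15)) = 178 - (14 - 135) = 178 - 1*(-121) = 178 + 121 = 299)
P + G = 299 - 3 = 296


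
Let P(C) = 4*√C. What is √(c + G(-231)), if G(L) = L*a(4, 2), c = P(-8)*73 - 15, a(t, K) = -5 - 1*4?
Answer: 2*√(516 + 146*I*√2) ≈ 46.299 + 8.9193*I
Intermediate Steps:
a(t, K) = -9 (a(t, K) = -5 - 4 = -9)
c = -15 + 584*I*√2 (c = (4*√(-8))*73 - 15 = (4*(2*I*√2))*73 - 15 = (8*I*√2)*73 - 15 = 584*I*√2 - 15 = -15 + 584*I*√2 ≈ -15.0 + 825.9*I)
G(L) = -9*L (G(L) = L*(-9) = -9*L)
√(c + G(-231)) = √((-15 + 584*I*√2) - 9*(-231)) = √((-15 + 584*I*√2) + 2079) = √(2064 + 584*I*√2)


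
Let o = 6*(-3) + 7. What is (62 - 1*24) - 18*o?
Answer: 236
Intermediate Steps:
o = -11 (o = -18 + 7 = -11)
(62 - 1*24) - 18*o = (62 - 1*24) - 18*(-11) = (62 - 24) + 198 = 38 + 198 = 236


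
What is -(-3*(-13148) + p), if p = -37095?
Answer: -2349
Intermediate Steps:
-(-3*(-13148) + p) = -(-3*(-13148) - 37095) = -(39444 - 37095) = -1*2349 = -2349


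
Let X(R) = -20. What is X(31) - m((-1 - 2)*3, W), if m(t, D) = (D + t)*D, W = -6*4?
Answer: -812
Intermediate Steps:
W = -24
m(t, D) = D*(D + t)
X(31) - m((-1 - 2)*3, W) = -20 - (-24)*(-24 + (-1 - 2)*3) = -20 - (-24)*(-24 - 3*3) = -20 - (-24)*(-24 - 9) = -20 - (-24)*(-33) = -20 - 1*792 = -20 - 792 = -812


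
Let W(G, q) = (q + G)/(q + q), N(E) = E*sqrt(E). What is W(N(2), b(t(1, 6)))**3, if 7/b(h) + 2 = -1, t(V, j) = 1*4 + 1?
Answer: 265/392 - 657*sqrt(2)/1372 ≈ -0.0011941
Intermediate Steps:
t(V, j) = 5 (t(V, j) = 4 + 1 = 5)
b(h) = -7/3 (b(h) = 7/(-2 - 1) = 7/(-3) = 7*(-1/3) = -7/3)
N(E) = E**(3/2)
W(G, q) = (G + q)/(2*q) (W(G, q) = (G + q)/((2*q)) = (G + q)*(1/(2*q)) = (G + q)/(2*q))
W(N(2), b(t(1, 6)))**3 = ((2**(3/2) - 7/3)/(2*(-7/3)))**3 = ((1/2)*(-3/7)*(2*sqrt(2) - 7/3))**3 = ((1/2)*(-3/7)*(-7/3 + 2*sqrt(2)))**3 = (1/2 - 3*sqrt(2)/7)**3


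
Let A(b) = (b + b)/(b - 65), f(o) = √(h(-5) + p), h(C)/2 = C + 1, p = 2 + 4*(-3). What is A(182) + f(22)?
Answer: 28/9 + 3*I*√2 ≈ 3.1111 + 4.2426*I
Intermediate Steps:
p = -10 (p = 2 - 12 = -10)
h(C) = 2 + 2*C (h(C) = 2*(C + 1) = 2*(1 + C) = 2 + 2*C)
f(o) = 3*I*√2 (f(o) = √((2 + 2*(-5)) - 10) = √((2 - 10) - 10) = √(-8 - 10) = √(-18) = 3*I*√2)
A(b) = 2*b/(-65 + b) (A(b) = (2*b)/(-65 + b) = 2*b/(-65 + b))
A(182) + f(22) = 2*182/(-65 + 182) + 3*I*√2 = 2*182/117 + 3*I*√2 = 2*182*(1/117) + 3*I*√2 = 28/9 + 3*I*√2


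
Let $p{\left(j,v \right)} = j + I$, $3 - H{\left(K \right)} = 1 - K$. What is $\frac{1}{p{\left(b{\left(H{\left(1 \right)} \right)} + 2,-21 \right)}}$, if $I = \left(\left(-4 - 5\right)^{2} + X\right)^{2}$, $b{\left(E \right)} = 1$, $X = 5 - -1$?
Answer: $\frac{1}{7572} \approx 0.00013207$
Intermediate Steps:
$H{\left(K \right)} = 2 + K$ ($H{\left(K \right)} = 3 - \left(1 - K\right) = 3 + \left(-1 + K\right) = 2 + K$)
$X = 6$ ($X = 5 + 1 = 6$)
$I = 7569$ ($I = \left(\left(-4 - 5\right)^{2} + 6\right)^{2} = \left(\left(-9\right)^{2} + 6\right)^{2} = \left(81 + 6\right)^{2} = 87^{2} = 7569$)
$p{\left(j,v \right)} = 7569 + j$ ($p{\left(j,v \right)} = j + 7569 = 7569 + j$)
$\frac{1}{p{\left(b{\left(H{\left(1 \right)} \right)} + 2,-21 \right)}} = \frac{1}{7569 + \left(1 + 2\right)} = \frac{1}{7569 + 3} = \frac{1}{7572}$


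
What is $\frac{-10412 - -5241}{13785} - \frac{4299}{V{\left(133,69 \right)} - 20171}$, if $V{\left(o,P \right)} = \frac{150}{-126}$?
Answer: $- \frac{946022321}{5839546560} \approx -0.162$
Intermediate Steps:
$V{\left(o,P \right)} = - \frac{25}{21}$ ($V{\left(o,P \right)} = 150 \left(- \frac{1}{126}\right) = - \frac{25}{21}$)
$\frac{-10412 - -5241}{13785} - \frac{4299}{V{\left(133,69 \right)} - 20171} = \frac{-10412 - -5241}{13785} - \frac{4299}{- \frac{25}{21} - 20171} = \left(-10412 + 5241\right) \frac{1}{13785} - \frac{4299}{- \frac{25}{21} - 20171} = \left(-5171\right) \frac{1}{13785} - \frac{4299}{- \frac{423616}{21}} = - \frac{5171}{13785} - - \frac{90279}{423616} = - \frac{5171}{13785} + \frac{90279}{423616} = - \frac{946022321}{5839546560}$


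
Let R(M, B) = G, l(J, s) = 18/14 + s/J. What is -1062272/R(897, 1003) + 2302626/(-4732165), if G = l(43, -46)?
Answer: -302616181942714/61518145 ≈ -4.9191e+6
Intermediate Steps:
l(J, s) = 9/7 + s/J (l(J, s) = 18*(1/14) + s/J = 9/7 + s/J)
G = 65/301 (G = 9/7 - 46/43 = 65/301 ≈ 0.21595)
R(M, B) = 65/301
-1062272/R(897, 1003) + 2302626/(-4732165) = -1062272/65/301 + 2302626/(-4732165) = -1062272*301/65 + 2302626*(-1/4732165) = -319743872/65 - 2302626/4732165 = -302616181942714/61518145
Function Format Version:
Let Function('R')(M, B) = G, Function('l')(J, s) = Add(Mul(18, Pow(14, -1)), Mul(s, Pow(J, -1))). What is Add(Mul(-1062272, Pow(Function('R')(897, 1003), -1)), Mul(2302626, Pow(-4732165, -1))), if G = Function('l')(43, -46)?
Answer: Rational(-302616181942714, 61518145) ≈ -4.9191e+6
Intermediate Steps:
Function('l')(J, s) = Add(Rational(9, 7), Mul(s, Pow(J, -1))) (Function('l')(J, s) = Add(Mul(18, Rational(1, 14)), Mul(s, Pow(J, -1))) = Add(Rational(9, 7), Mul(s, Pow(J, -1))))
G = Rational(65, 301) (G = Add(Rational(9, 7), Mul(-46, Pow(43, -1))) = Add(Rational(9, 7), Mul(-46, Rational(1, 43))) = Add(Rational(9, 7), Rational(-46, 43)) = Rational(65, 301) ≈ 0.21595)
Function('R')(M, B) = Rational(65, 301)
Add(Mul(-1062272, Pow(Function('R')(897, 1003), -1)), Mul(2302626, Pow(-4732165, -1))) = Add(Mul(-1062272, Pow(Rational(65, 301), -1)), Mul(2302626, Pow(-4732165, -1))) = Add(Mul(-1062272, Rational(301, 65)), Mul(2302626, Rational(-1, 4732165))) = Add(Rational(-319743872, 65), Rational(-2302626, 4732165)) = Rational(-302616181942714, 61518145)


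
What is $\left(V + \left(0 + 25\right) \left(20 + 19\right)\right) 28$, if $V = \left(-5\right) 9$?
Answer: $26040$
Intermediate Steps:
$V = -45$
$\left(V + \left(0 + 25\right) \left(20 + 19\right)\right) 28 = \left(-45 + \left(0 + 25\right) \left(20 + 19\right)\right) 28 = \left(-45 + 25 \cdot 39\right) 28 = \left(-45 + 975\right) 28 = 930 \cdot 28 = 26040$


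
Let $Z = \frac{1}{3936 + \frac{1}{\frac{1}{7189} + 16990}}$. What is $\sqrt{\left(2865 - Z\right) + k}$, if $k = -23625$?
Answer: $\frac{i \sqrt{4798011439344664658379605435}}{480747420085} \approx 144.08 i$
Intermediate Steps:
$Z = \frac{122141111}{480747420085}$ ($Z = \frac{1}{3936 + \frac{1}{\frac{1}{7189} + 16990}} = \frac{1}{3936 + \frac{1}{\frac{122141111}{7189}}} = \frac{1}{3936 + \frac{7189}{122141111}} = \frac{1}{\frac{480747420085}{122141111}} = \frac{122141111}{480747420085} \approx 0.00025406$)
$\sqrt{\left(2865 - Z\right) + k} = \sqrt{\left(2865 - \frac{122141111}{480747420085}\right) - 23625} = \sqrt{\frac{1377341236402414}{480747420085} - 23625} = \sqrt{- \frac{9980316563105711}{480747420085}} = \frac{i \sqrt{4798011439344664658379605435}}{480747420085}$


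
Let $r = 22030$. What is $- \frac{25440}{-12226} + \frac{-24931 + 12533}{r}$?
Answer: $\frac{102216313}{67334695} \approx 1.518$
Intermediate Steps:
$- \frac{25440}{-12226} + \frac{-24931 + 12533}{r} = - \frac{25440}{-12226} + \frac{-24931 + 12533}{22030} = \left(-25440\right) \left(- \frac{1}{12226}\right) - \frac{6199}{11015} = \frac{12720}{6113} - \frac{6199}{11015} = \frac{102216313}{67334695}$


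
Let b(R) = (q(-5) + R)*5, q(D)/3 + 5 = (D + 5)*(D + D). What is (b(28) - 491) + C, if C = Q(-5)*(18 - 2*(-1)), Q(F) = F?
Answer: -526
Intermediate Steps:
q(D) = -15 + 6*D*(5 + D) (q(D) = -15 + 3*((D + 5)*(D + D)) = -15 + 3*((5 + D)*(2*D)) = -15 + 3*(2*D*(5 + D)) = -15 + 6*D*(5 + D))
b(R) = -75 + 5*R (b(R) = ((-15 + 6*(-5)**2 + 30*(-5)) + R)*5 = ((-15 + 6*25 - 150) + R)*5 = ((-15 + 150 - 150) + R)*5 = (-15 + R)*5 = -75 + 5*R)
C = -100 (C = -5*(18 - 2*(-1)) = -5*(18 + 2) = -5*20 = -100)
(b(28) - 491) + C = ((-75 + 5*28) - 491) - 100 = ((-75 + 140) - 491) - 100 = (65 - 491) - 100 = -426 - 100 = -526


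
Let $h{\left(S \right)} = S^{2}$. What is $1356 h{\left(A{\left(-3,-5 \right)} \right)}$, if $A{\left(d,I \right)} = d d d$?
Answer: $988524$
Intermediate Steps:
$A{\left(d,I \right)} = d^{3}$ ($A{\left(d,I \right)} = d^{2} d = d^{3}$)
$1356 h{\left(A{\left(-3,-5 \right)} \right)} = 1356 \left(\left(-3\right)^{3}\right)^{2} = 1356 \left(-27\right)^{2} = 1356 \cdot 729 = 988524$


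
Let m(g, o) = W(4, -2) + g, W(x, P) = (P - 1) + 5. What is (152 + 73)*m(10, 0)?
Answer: 2700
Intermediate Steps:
W(x, P) = 4 + P (W(x, P) = (-1 + P) + 5 = 4 + P)
m(g, o) = 2 + g (m(g, o) = (4 - 2) + g = 2 + g)
(152 + 73)*m(10, 0) = (152 + 73)*(2 + 10) = 225*12 = 2700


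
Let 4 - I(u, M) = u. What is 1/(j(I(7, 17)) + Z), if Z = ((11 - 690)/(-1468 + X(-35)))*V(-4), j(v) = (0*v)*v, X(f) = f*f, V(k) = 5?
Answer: 243/3395 ≈ 0.071576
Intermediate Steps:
X(f) = f**2
I(u, M) = 4 - u
j(v) = 0 (j(v) = 0*v = 0)
Z = 3395/243 (Z = ((11 - 690)/(-1468 + (-35)**2))*5 = -679/(-1468 + 1225)*5 = -679/(-243)*5 = -679*(-1/243)*5 = (679/243)*5 = 3395/243 ≈ 13.971)
1/(j(I(7, 17)) + Z) = 1/(0 + 3395/243) = 1/(3395/243) = 243/3395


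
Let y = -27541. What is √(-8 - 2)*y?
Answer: -27541*I*√10 ≈ -87092.0*I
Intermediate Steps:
√(-8 - 2)*y = √(-8 - 2)*(-27541) = √(-10)*(-27541) = (I*√10)*(-27541) = -27541*I*√10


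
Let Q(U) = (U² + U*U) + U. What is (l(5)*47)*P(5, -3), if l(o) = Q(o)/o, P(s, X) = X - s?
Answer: -4136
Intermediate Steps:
Q(U) = U + 2*U² (Q(U) = (U² + U²) + U = 2*U² + U = U + 2*U²)
l(o) = 1 + 2*o (l(o) = (o*(1 + 2*o))/o = 1 + 2*o)
(l(5)*47)*P(5, -3) = ((1 + 2*5)*47)*(-3 - 1*5) = ((1 + 10)*47)*(-3 - 5) = (11*47)*(-8) = 517*(-8) = -4136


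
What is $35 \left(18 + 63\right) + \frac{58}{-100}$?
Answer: $\frac{141721}{50} \approx 2834.4$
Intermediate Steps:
$35 \left(18 + 63\right) + \frac{58}{-100} = 35 \cdot 81 + 58 \left(- \frac{1}{100}\right) = 2835 - \frac{29}{50} = \frac{141721}{50}$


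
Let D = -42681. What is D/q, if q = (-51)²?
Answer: -14227/867 ≈ -16.409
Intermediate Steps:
q = 2601
D/q = -42681/2601 = -42681*1/2601 = -14227/867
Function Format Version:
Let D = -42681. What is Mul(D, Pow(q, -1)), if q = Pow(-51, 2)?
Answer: Rational(-14227, 867) ≈ -16.409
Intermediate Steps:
q = 2601
Mul(D, Pow(q, -1)) = Mul(-42681, Pow(2601, -1)) = Mul(-42681, Rational(1, 2601)) = Rational(-14227, 867)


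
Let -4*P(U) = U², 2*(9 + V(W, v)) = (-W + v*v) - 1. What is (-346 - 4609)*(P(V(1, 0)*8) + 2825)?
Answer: -6069875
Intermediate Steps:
V(W, v) = -19/2 + v²/2 - W/2 (V(W, v) = -9 + ((-W + v*v) - 1)/2 = -9 + ((-W + v²) - 1)/2 = -9 + ((v² - W) - 1)/2 = -9 + (-1 + v² - W)/2 = -9 + (-½ + v²/2 - W/2) = -19/2 + v²/2 - W/2)
P(U) = -U²/4
(-346 - 4609)*(P(V(1, 0)*8) + 2825) = (-346 - 4609)*(-64*(-19/2 + (½)*0² - ½*1)²/4 + 2825) = -4955*(-64*(-19/2 + (½)*0 - ½)²/4 + 2825) = -4955*(-64*(-19/2 + 0 - ½)²/4 + 2825) = -4955*(-(-10*8)²/4 + 2825) = -4955*(-¼*(-80)² + 2825) = -4955*(-¼*6400 + 2825) = -4955*(-1600 + 2825) = -4955*1225 = -6069875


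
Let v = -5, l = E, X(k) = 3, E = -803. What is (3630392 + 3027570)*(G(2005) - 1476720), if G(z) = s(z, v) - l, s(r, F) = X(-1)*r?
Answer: -9786551659724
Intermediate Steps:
l = -803
s(r, F) = 3*r
G(z) = 803 + 3*z (G(z) = 3*z - 1*(-803) = 3*z + 803 = 803 + 3*z)
(3630392 + 3027570)*(G(2005) - 1476720) = (3630392 + 3027570)*((803 + 3*2005) - 1476720) = 6657962*((803 + 6015) - 1476720) = 6657962*(6818 - 1476720) = 6657962*(-1469902) = -9786551659724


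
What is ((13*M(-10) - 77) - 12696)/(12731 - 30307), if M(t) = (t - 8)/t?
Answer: 15937/21970 ≈ 0.72540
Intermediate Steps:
M(t) = (-8 + t)/t
((13*M(-10) - 77) - 12696)/(12731 - 30307) = ((13*((-8 - 10)/(-10)) - 77) - 12696)/(12731 - 30307) = ((13*(-⅒*(-18)) - 77) - 12696)/(-17576) = ((13*(9/5) - 77) - 12696)*(-1/17576) = ((117/5 - 77) - 12696)*(-1/17576) = (-268/5 - 12696)*(-1/17576) = -63748/5*(-1/17576) = 15937/21970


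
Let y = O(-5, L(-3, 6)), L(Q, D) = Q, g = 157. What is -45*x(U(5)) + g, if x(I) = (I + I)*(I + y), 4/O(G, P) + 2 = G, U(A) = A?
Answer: -12851/7 ≈ -1835.9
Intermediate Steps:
O(G, P) = 4/(-2 + G)
y = -4/7 (y = 4/(-2 - 5) = 4/(-7) = 4*(-1/7) = -4/7 ≈ -0.57143)
x(I) = 2*I*(-4/7 + I) (x(I) = (I + I)*(I - 4/7) = (2*I)*(-4/7 + I) = 2*I*(-4/7 + I))
-45*x(U(5)) + g = -90*5*(-4 + 7*5)/7 + 157 = -90*5*(-4 + 35)/7 + 157 = -90*5*31/7 + 157 = -45*310/7 + 157 = -13950/7 + 157 = -12851/7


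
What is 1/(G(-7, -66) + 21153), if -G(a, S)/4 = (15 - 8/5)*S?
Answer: 5/123453 ≈ 4.0501e-5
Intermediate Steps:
G(a, S) = -268*S/5 (G(a, S) = -4*(15 - 8/5)*S = -268*S/5)
1/(G(-7, -66) + 21153) = 1/(-268/5*(-66) + 21153) = 1/(17688/5 + 21153) = 1/(123453/5) = 5/123453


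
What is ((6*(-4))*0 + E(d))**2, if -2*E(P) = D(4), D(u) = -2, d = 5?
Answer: 1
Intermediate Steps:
E(P) = 1 (E(P) = -1/2*(-2) = 1)
((6*(-4))*0 + E(d))**2 = ((6*(-4))*0 + 1)**2 = (-24*0 + 1)**2 = (0 + 1)**2 = 1**2 = 1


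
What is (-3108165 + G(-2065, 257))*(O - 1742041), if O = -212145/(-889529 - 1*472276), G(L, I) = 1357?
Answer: 491356169524140192/90787 ≈ 5.4122e+12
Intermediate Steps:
O = 14143/90787 (O = -212145/(-889529 - 472276) = -212145/(-1361805) = -212145*(-1/1361805) = 14143/90787 ≈ 0.15578)
(-3108165 + G(-2065, 257))*(O - 1742041) = (-3108165 + 1357)*(14143/90787 - 1742041) = -3106808*(-158154662124/90787) = 491356169524140192/90787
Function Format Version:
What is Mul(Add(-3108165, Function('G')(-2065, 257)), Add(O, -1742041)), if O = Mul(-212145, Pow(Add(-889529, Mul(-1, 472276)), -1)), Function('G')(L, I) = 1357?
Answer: Rational(491356169524140192, 90787) ≈ 5.4122e+12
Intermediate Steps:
O = Rational(14143, 90787) (O = Mul(-212145, Pow(Add(-889529, -472276), -1)) = Mul(-212145, Pow(-1361805, -1)) = Mul(-212145, Rational(-1, 1361805)) = Rational(14143, 90787) ≈ 0.15578)
Mul(Add(-3108165, Function('G')(-2065, 257)), Add(O, -1742041)) = Mul(Add(-3108165, 1357), Add(Rational(14143, 90787), -1742041)) = Mul(-3106808, Rational(-158154662124, 90787)) = Rational(491356169524140192, 90787)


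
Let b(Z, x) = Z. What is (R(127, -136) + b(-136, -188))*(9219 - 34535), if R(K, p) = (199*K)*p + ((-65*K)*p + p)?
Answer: 58599451520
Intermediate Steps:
R(K, p) = p + 134*K*p (R(K, p) = 199*K*p + (-65*K*p + p) = 199*K*p + (p - 65*K*p) = p + 134*K*p)
(R(127, -136) + b(-136, -188))*(9219 - 34535) = (-136*(1 + 134*127) - 136)*(9219 - 34535) = (-136*(1 + 17018) - 136)*(-25316) = (-136*17019 - 136)*(-25316) = (-2314584 - 136)*(-25316) = -2314720*(-25316) = 58599451520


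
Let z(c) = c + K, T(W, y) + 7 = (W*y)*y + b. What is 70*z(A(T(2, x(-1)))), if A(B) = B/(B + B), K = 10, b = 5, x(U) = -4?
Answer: 735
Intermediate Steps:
T(W, y) = -2 + W*y² (T(W, y) = -7 + ((W*y)*y + 5) = -7 + (W*y² + 5) = -7 + (5 + W*y²) = -2 + W*y²)
A(B) = ½ (A(B) = B/((2*B)) = (1/(2*B))*B = ½)
z(c) = 10 + c (z(c) = c + 10 = 10 + c)
70*z(A(T(2, x(-1)))) = 70*(10 + ½) = 70*(21/2) = 735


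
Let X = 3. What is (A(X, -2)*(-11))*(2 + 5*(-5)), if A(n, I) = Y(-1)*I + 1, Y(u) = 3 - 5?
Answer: 1265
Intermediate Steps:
Y(u) = -2
A(n, I) = 1 - 2*I (A(n, I) = -2*I + 1 = 1 - 2*I)
(A(X, -2)*(-11))*(2 + 5*(-5)) = ((1 - 2*(-2))*(-11))*(2 + 5*(-5)) = ((1 + 4)*(-11))*(2 - 25) = (5*(-11))*(-23) = -55*(-23) = 1265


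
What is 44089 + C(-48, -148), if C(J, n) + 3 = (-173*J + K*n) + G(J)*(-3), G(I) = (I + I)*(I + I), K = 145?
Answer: 3282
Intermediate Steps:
G(I) = 4*I² (G(I) = (2*I)*(2*I) = 4*I²)
C(J, n) = -3 - 173*J - 12*J² + 145*n (C(J, n) = -3 + ((-173*J + 145*n) + (4*J²)*(-3)) = -3 + ((-173*J + 145*n) - 12*J²) = -3 + (-173*J - 12*J² + 145*n) = -3 - 173*J - 12*J² + 145*n)
44089 + C(-48, -148) = 44089 + (-3 - 173*(-48) - 12*(-48)² + 145*(-148)) = 44089 + (-3 + 8304 - 12*2304 - 21460) = 44089 + (-3 + 8304 - 27648 - 21460) = 44089 - 40807 = 3282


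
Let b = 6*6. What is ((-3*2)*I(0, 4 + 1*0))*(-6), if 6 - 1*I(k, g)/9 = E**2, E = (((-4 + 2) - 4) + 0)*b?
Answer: -15114600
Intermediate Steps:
b = 36
E = -216 (E = (((-4 + 2) - 4) + 0)*36 = ((-2 - 4) + 0)*36 = (-6 + 0)*36 = -6*36 = -216)
I(k, g) = -419850 (I(k, g) = 54 - 9*(-216)**2 = 54 - 9*46656 = 54 - 419904 = -419850)
((-3*2)*I(0, 4 + 1*0))*(-6) = (-3*2*(-419850))*(-6) = -6*(-419850)*(-6) = 2519100*(-6) = -15114600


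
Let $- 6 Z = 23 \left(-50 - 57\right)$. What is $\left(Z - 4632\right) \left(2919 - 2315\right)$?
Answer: $- \frac{7649962}{3} \approx -2.55 \cdot 10^{6}$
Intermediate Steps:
$Z = \frac{2461}{6}$ ($Z = - \frac{23 \left(-50 - 57\right)}{6} = - \frac{23 \left(-107\right)}{6} = \left(- \frac{1}{6}\right) \left(-2461\right) = \frac{2461}{6} \approx 410.17$)
$\left(Z - 4632\right) \left(2919 - 2315\right) = \left(\frac{2461}{6} - 4632\right) \left(2919 - 2315\right) = \left(- \frac{25331}{6}\right) 604 = - \frac{7649962}{3}$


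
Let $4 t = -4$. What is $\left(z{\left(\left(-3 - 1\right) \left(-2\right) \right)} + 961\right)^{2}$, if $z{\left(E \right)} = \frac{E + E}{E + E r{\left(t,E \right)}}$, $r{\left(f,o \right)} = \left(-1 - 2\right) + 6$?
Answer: $\frac{3697929}{4} \approx 9.2448 \cdot 10^{5}$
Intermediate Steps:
$t = -1$ ($t = \frac{1}{4} \left(-4\right) = -1$)
$r{\left(f,o \right)} = 3$ ($r{\left(f,o \right)} = -3 + 6 = 3$)
$z{\left(E \right)} = \frac{1}{2}$ ($z{\left(E \right)} = \frac{E + E}{E + E 3} = \frac{2 E}{E + 3 E} = \frac{2 E}{4 E} = 2 E \frac{1}{4 E} = \frac{1}{2}$)
$\left(z{\left(\left(-3 - 1\right) \left(-2\right) \right)} + 961\right)^{2} = \left(\frac{1}{2} + 961\right)^{2} = \left(\frac{1923}{2}\right)^{2} = \frac{3697929}{4}$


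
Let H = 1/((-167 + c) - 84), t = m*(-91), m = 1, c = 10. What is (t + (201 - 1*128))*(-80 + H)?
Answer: 347058/241 ≈ 1440.1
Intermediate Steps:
t = -91 (t = 1*(-91) = -91)
H = -1/241 (H = 1/((-167 + 10) - 84) = 1/(-157 - 84) = 1/(-241) = -1/241 ≈ -0.0041494)
(t + (201 - 1*128))*(-80 + H) = (-91 + (201 - 1*128))*(-80 - 1/241) = (-91 + (201 - 128))*(-19281/241) = (-91 + 73)*(-19281/241) = -18*(-19281/241) = 347058/241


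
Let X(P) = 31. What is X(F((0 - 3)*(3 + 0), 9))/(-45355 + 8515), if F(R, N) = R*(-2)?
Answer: -31/36840 ≈ -0.00084148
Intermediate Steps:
F(R, N) = -2*R
X(F((0 - 3)*(3 + 0), 9))/(-45355 + 8515) = 31/(-45355 + 8515) = 31/(-36840) = 31*(-1/36840) = -31/36840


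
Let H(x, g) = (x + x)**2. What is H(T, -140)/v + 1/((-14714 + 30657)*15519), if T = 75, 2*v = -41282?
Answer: -5566936861859/5106984186297 ≈ -1.0901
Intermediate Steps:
v = -20641 (v = (1/2)*(-41282) = -20641)
H(x, g) = 4*x**2 (H(x, g) = (2*x)**2 = 4*x**2)
H(T, -140)/v + 1/((-14714 + 30657)*15519) = (4*75**2)/(-20641) + 1/((-14714 + 30657)*15519) = (4*5625)*(-1/20641) + (1/15519)/15943 = 22500*(-1/20641) + (1/15943)*(1/15519) = -22500/20641 + 1/247419417 = -5566936861859/5106984186297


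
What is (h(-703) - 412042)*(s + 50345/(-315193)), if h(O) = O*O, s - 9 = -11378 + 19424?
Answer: 208607984628090/315193 ≈ 6.6184e+8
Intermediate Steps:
s = 8055 (s = 9 + (-11378 + 19424) = 9 + 8046 = 8055)
h(O) = O²
(h(-703) - 412042)*(s + 50345/(-315193)) = ((-703)² - 412042)*(8055 + 50345/(-315193)) = (494209 - 412042)*(8055 + 50345*(-1/315193)) = 82167*(8055 - 50345/315193) = 82167*(2538829270/315193) = 208607984628090/315193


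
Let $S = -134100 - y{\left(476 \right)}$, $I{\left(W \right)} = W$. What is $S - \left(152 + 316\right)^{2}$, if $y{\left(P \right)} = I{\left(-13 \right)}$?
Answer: $-353111$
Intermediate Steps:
$y{\left(P \right)} = -13$
$S = -134087$ ($S = -134100 - -13 = -134100 + 13 = -134087$)
$S - \left(152 + 316\right)^{2} = -134087 - \left(152 + 316\right)^{2} = -134087 - 468^{2} = -134087 - 219024 = -353111$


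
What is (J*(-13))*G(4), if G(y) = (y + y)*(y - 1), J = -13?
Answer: 4056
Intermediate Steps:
G(y) = 2*y*(-1 + y) (G(y) = (2*y)*(-1 + y) = 2*y*(-1 + y))
(J*(-13))*G(4) = (-13*(-13))*(2*4*(-1 + 4)) = 169*(2*4*3) = 169*24 = 4056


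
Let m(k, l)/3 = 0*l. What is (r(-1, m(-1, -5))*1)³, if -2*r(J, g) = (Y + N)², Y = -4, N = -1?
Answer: -15625/8 ≈ -1953.1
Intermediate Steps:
m(k, l) = 0 (m(k, l) = 3*(0*l) = 3*0 = 0)
r(J, g) = -25/2 (r(J, g) = -(-4 - 1)²/2 = -½*(-5)² = -½*25 = -25/2)
(r(-1, m(-1, -5))*1)³ = (-25/2*1)³ = (-25/2)³ = -15625/8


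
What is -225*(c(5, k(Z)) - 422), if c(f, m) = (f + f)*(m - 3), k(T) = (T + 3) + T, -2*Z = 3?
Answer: 101700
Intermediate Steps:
Z = -3/2 (Z = -½*3 = -3/2 ≈ -1.5000)
k(T) = 3 + 2*T (k(T) = (3 + T) + T = 3 + 2*T)
c(f, m) = 2*f*(-3 + m) (c(f, m) = (2*f)*(-3 + m) = 2*f*(-3 + m))
-225*(c(5, k(Z)) - 422) = -225*(2*5*(-3 + (3 + 2*(-3/2))) - 422) = -225*(2*5*(-3 + (3 - 3)) - 422) = -225*(2*5*(-3 + 0) - 422) = -225*(2*5*(-3) - 422) = -225*(-30 - 422) = -225*(-452) = 101700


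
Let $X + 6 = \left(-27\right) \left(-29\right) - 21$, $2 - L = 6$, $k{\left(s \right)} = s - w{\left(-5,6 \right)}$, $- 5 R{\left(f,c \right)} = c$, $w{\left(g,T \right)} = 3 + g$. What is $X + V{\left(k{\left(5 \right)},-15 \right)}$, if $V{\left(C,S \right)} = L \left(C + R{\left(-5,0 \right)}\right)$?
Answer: $728$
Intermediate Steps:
$R{\left(f,c \right)} = - \frac{c}{5}$
$k{\left(s \right)} = 2 + s$ ($k{\left(s \right)} = s - \left(3 - 5\right) = s - -2 = s + 2 = 2 + s$)
$L = -4$ ($L = 2 - 6 = -4$)
$X = 756$ ($X = -6 - -762 = -6 + \left(783 - 21\right) = -6 + 762 = 756$)
$V{\left(C,S \right)} = - 4 C$ ($V{\left(C,S \right)} = - 4 \left(C - 0\right) = - 4 \left(C + 0\right) = - 4 C$)
$X + V{\left(k{\left(5 \right)},-15 \right)} = 756 - 4 \left(2 + 5\right) = 756 - 28 = 728$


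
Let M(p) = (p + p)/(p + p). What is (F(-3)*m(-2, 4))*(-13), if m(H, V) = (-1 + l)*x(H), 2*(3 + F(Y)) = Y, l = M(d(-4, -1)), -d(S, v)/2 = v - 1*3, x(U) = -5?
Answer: 0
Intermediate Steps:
d(S, v) = 6 - 2*v (d(S, v) = -2*(v - 1*3) = -2*(v - 3) = -2*(-3 + v) = 6 - 2*v)
M(p) = 1 (M(p) = (2*p)/((2*p)) = (2*p)*(1/(2*p)) = 1)
l = 1
F(Y) = -3 + Y/2
m(H, V) = 0 (m(H, V) = (-1 + 1)*(-5) = 0*(-5) = 0)
(F(-3)*m(-2, 4))*(-13) = ((-3 + (1/2)*(-3))*0)*(-13) = ((-3 - 3/2)*0)*(-13) = -9/2*0*(-13) = 0*(-13) = 0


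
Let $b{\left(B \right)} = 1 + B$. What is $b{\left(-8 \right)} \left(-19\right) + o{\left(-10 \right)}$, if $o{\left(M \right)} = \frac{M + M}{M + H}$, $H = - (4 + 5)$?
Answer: $\frac{2547}{19} \approx 134.05$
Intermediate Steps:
$H = -9$ ($H = \left(-1\right) 9 = -9$)
$o{\left(M \right)} = \frac{2 M}{-9 + M}$ ($o{\left(M \right)} = \frac{M + M}{M - 9} = \frac{2 M}{-9 + M}$)
$b{\left(-8 \right)} \left(-19\right) + o{\left(-10 \right)} = \left(1 - 8\right) \left(-19\right) + 2 \left(-10\right) \frac{1}{-9 - 10} = \left(-7\right) \left(-19\right) + 2 \left(-10\right) \frac{1}{-19} = 133 + 2 \left(-10\right) \left(- \frac{1}{19}\right) = 133 + \frac{20}{19} = \frac{2547}{19}$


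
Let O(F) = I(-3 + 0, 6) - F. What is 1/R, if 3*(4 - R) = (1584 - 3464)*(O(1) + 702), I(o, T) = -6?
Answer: 3/1306612 ≈ 2.2960e-6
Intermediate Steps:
O(F) = -6 - F
R = 1306612/3 (R = 4 - (1584 - 3464)*((-6 - 1*1) + 702)/3 = 4 - (-1880)*((-6 - 1) + 702)/3 = 4 - (-1880)*(-7 + 702)/3 = 4 - (-1880)*695/3 = 4 - 1/3*(-1306600) = 4 + 1306600/3 = 1306612/3 ≈ 4.3554e+5)
1/R = 1/(1306612/3) = 3/1306612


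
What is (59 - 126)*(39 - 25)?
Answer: -938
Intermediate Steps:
(59 - 126)*(39 - 25) = -67*14 = -938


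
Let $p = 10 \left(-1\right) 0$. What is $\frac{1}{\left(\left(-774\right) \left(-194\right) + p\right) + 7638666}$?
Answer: $\frac{1}{7788822} \approx 1.2839 \cdot 10^{-7}$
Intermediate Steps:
$p = 0$ ($p = \left(-10\right) 0 = 0$)
$\frac{1}{\left(\left(-774\right) \left(-194\right) + p\right) + 7638666} = \frac{1}{\left(\left(-774\right) \left(-194\right) + 0\right) + 7638666} = \frac{1}{\left(150156 + 0\right) + 7638666} = \frac{1}{150156 + 7638666} = \frac{1}{7788822}$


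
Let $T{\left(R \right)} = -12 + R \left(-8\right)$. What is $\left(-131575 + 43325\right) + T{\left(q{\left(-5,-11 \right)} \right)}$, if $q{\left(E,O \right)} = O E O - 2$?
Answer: $-83406$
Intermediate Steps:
$q{\left(E,O \right)} = -2 + E O^{2}$ ($q{\left(E,O \right)} = E O O - 2 = E O^{2} - 2 = -2 + E O^{2}$)
$T{\left(R \right)} = -12 - 8 R$
$\left(-131575 + 43325\right) + T{\left(q{\left(-5,-11 \right)} \right)} = \left(-131575 + 43325\right) - \left(12 + 8 \left(-2 - 5 \left(-11\right)^{2}\right)\right) = -88250 - \left(12 + 8 \left(-2 - 605\right)\right) = -88250 - -4844 = -88250 + \left(-12 + 4856\right) = -88250 + 4844 = -83406$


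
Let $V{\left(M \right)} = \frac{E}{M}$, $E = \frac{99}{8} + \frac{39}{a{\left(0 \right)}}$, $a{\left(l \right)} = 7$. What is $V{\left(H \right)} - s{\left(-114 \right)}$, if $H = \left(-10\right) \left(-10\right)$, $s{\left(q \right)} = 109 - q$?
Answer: $- \frac{249559}{1120} \approx -222.82$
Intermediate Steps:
$E = \frac{1005}{56}$ ($E = \frac{99}{8} + \frac{39}{7} = \frac{1005}{56} \approx 17.946$)
$H = 100$
$V{\left(M \right)} = \frac{1005}{56 M}$
$V{\left(H \right)} - s{\left(-114 \right)} = \frac{1005}{56 \cdot 100} - \left(109 - -114\right) = \frac{1005}{56} \cdot \frac{1}{100} - \left(109 + 114\right) = \frac{201}{1120} - 223 = - \frac{249559}{1120}$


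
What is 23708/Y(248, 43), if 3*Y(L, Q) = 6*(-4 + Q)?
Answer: 11854/39 ≈ 303.95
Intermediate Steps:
Y(L, Q) = -8 + 2*Q (Y(L, Q) = (6*(-4 + Q))/3 = (-24 + 6*Q)/3 = -8 + 2*Q)
23708/Y(248, 43) = 23708/(-8 + 2*43) = 23708/(-8 + 86) = 23708/78 = 23708*(1/78) = 11854/39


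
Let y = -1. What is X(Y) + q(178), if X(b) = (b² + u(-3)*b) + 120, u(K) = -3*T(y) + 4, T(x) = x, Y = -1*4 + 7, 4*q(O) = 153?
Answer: 753/4 ≈ 188.25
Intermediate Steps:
q(O) = 153/4 (q(O) = (¼)*153 = 153/4)
Y = 3 (Y = -4 + 7 = 3)
u(K) = 7 (u(K) = -3*(-1) + 4 = 3 + 4 = 7)
X(b) = 120 + b² + 7*b (X(b) = (b² + 7*b) + 120 = 120 + b² + 7*b)
X(Y) + q(178) = (120 + 3² + 7*3) + 153/4 = (120 + 9 + 21) + 153/4 = 150 + 153/4 = 753/4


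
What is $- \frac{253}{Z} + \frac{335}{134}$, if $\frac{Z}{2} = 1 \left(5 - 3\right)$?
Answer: $- \frac{243}{4} \approx -60.75$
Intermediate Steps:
$Z = 4$ ($Z = 2 \cdot 1 \left(5 - 3\right) = 2 \cdot 1 \cdot 2 = 2 \cdot 2 = 4$)
$- \frac{253}{Z} + \frac{335}{134} = - \frac{253}{4} + \frac{335}{134} = \left(-253\right) \frac{1}{4} + 335 \cdot \frac{1}{134} = - \frac{253}{4} + \frac{5}{2} = - \frac{243}{4}$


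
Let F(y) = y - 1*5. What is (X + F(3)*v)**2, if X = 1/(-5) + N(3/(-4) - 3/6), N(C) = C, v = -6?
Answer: 44521/400 ≈ 111.30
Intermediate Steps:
F(y) = -5 + y (F(y) = y - 5 = -5 + y)
X = -29/20 (X = 1/(-5) + (3/(-4) - 3/6) = -1/5 + (3*(-1/4) - 3*1/6) = -1/5 + (-3/4 - 1/2) = -1/5 - 5/4 = -29/20 ≈ -1.4500)
(X + F(3)*v)**2 = (-29/20 + (-5 + 3)*(-6))**2 = (-29/20 - 2*(-6))**2 = (-29/20 + 12)**2 = (211/20)**2 = 44521/400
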